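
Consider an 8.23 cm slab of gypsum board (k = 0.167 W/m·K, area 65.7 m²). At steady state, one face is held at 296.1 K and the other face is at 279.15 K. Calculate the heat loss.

Q = 2.26 kW

Q = kA·ΔT/L = 0.167 × 65.7 × |296.1 K − 279.15 K| / 0.0823 = 2260 W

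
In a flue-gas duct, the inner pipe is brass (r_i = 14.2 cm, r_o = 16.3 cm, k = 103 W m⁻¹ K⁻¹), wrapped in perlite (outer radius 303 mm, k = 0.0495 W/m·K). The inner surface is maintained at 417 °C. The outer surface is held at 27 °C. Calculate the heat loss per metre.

Q' = 196 W/m

Series thermal resistances, inner to outer:
  R'_brass = ln(0.163/0.142)/(2πk) = 0.1379/(2π·103) = 2.131×10^-4 m·K/W
  R'_perlite = ln(0.303/0.163)/(2πk) = 0.6200/(2π·0.0495) = 1.993 m·K/W
ΣR = 2.131×10^-4 + 1.993 = 1.993 m·K/W
Q' = ΔT/ΣR = (417 °C − 27 °C)/1.993 = 196 W/m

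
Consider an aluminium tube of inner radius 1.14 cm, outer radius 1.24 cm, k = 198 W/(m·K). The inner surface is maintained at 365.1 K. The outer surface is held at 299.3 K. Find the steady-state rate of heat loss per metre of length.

Q' = 2πk·ΔT/ln(r₂/r₁) = 2π × 198 × 65.8 / ln(0.0124/0.0114) = 9.74×10^5 W/m

Q' = 974 kW/m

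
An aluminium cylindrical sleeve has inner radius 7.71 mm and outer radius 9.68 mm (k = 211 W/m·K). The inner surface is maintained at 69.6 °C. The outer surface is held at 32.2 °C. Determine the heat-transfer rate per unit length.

Q' = 2πk·ΔT/ln(r₂/r₁) = 2π × 211 × 37.4 / ln(0.00968/0.00771) = 2.18×10^5 W/m

Q' = 218 kW/m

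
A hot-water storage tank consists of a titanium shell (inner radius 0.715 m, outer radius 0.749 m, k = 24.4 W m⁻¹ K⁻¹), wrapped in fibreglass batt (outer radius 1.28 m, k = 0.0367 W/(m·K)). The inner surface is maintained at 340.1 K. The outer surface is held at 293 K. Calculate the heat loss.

Q = 39.2 W

Series thermal resistances, inner to outer:
  R_titanium = (1/0.715 − 1/0.749)/(4πk) = 0.06349/(4π·24.4) = 2.071×10^-4 K/W
  R_fibreglass batt = (1/0.749 − 1/1.28)/(4πk) = 0.5539/(4π·0.0367) = 1.201 K/W
ΣR = 2.071×10^-4 + 1.201 = 1.201 K/W
Q = ΔT/ΣR = (340.1 K − 293 K)/1.201 = 39.2 W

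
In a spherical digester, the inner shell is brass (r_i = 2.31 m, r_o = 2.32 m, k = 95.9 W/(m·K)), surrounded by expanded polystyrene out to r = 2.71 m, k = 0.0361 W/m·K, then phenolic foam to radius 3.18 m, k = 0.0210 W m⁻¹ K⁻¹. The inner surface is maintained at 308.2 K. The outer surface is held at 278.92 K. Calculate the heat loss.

Treat each layer as a resistance in series:
  R_brass = (1/2.31 − 1/2.32)/(4πk) = 0.001866/(4π·95.9) = 1.548×10^-6 K/W
  R_expanded polystyrene = (1/2.32 − 1/2.71)/(4πk) = 0.06203/(4π·0.0361) = 0.1367 K/W
  R_phenolic foam = (1/2.71 − 1/3.18)/(4πk) = 0.05454/(4π·0.0210) = 0.2067 K/W
ΣR = 1.548×10^-6 + 0.1367 + 0.2067 = 0.3434 K/W
Q = ΔT/ΣR = (308.2 K − 278.92 K)/0.3434 = 85.3 W

Q = 85.3 W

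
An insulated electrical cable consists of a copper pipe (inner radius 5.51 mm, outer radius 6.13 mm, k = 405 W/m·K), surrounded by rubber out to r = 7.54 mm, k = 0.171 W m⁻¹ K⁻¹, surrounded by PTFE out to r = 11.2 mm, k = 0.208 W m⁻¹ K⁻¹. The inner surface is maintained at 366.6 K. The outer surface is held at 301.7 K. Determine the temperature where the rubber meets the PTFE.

Treat each layer as a resistance in series:
  R'_copper = ln(0.00613/0.00551)/(2πk) = 0.1066/(2π·405) = 4.190×10^-5 m·K/W
  R'_rubber = ln(0.00754/0.00613)/(2πk) = 0.2070/(2π·0.171) = 0.1927 m·K/W
  R'_PTFE = ln(0.0112/0.00754)/(2πk) = 0.3957/(2π·0.208) = 0.3028 m·K/W
ΣR = 4.190×10^-5 + 0.1927 + 0.3028 = 0.4955 m·K/W
Q' = ΔT/ΣR = (366.6 K − 301.7 K)/0.4955 = 131.0 W/m
From the inner boundary to the rubber/PTFE interface, ΣR_partial = 0.1927 m·K/W.
T_interface = T_in − Q'·ΣR_partial = 366.6 K − (131.0)(0.1927) = 341.4 K

T = 341.4 K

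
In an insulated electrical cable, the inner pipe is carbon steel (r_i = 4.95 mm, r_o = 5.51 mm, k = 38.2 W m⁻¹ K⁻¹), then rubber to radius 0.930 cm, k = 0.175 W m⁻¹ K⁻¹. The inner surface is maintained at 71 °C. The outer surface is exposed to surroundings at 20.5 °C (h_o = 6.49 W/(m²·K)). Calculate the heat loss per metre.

Resistance network (inner→outer):
  R'_carbon steel = ln(0.00551/0.00495)/(2πk) = 0.1072/(2π·38.2) = 4.465×10^-4 m·K/W
  R'_rubber = ln(0.00930/0.00551)/(2πk) = 0.5234/(2π·0.175) = 0.4761 m·K/W
  R'_conv,out = 1/(2πr h) = 1/(2π·0.00930·6.49) = 2.637 m·K/W
ΣR = 4.465×10^-4 + 0.4761 + 2.637 = 3.114 m·K/W
Q' = ΔT/ΣR = (71 °C − 20.5 °C)/3.114 = 16.2 W/m

Q' = 16.2 W/m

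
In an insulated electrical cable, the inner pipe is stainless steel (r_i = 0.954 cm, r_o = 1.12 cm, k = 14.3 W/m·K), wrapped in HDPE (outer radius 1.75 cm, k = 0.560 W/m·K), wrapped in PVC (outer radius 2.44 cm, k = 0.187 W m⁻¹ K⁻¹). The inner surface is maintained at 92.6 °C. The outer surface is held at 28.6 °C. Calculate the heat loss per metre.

Q' = 156 W/m

Treat each layer as a resistance in series:
  R'_stainless steel = ln(0.0112/0.00954)/(2πk) = 0.1604/(2π·14.3) = 0.001785 m·K/W
  R'_HDPE = ln(0.0175/0.0112)/(2πk) = 0.4463/(2π·0.560) = 0.1268 m·K/W
  R'_PVC = ln(0.0244/0.0175)/(2πk) = 0.3324/(2π·0.187) = 0.2829 m·K/W
ΣR = 0.001785 + 0.1268 + 0.2829 = 0.4115 m·K/W
Q' = ΔT/ΣR = (92.6 °C − 28.6 °C)/0.4115 = 156 W/m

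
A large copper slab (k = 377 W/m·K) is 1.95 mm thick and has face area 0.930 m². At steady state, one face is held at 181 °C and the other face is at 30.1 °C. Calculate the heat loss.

Q = kA·ΔT/L = 377 × 0.930 × |181 °C − 30.1 °C| / 0.00195 = 2.71×10^7 W

Q = 2.71×10^7 W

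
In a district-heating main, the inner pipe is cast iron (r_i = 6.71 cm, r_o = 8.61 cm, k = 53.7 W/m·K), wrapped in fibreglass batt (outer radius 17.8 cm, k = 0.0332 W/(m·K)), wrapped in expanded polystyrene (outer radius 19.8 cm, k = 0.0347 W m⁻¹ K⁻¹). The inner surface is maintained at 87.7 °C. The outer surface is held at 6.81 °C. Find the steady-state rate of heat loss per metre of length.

Series thermal resistances, inner to outer:
  R'_cast iron = ln(0.0861/0.0671)/(2πk) = 0.2493/(2π·53.7) = 7.389×10^-4 m·K/W
  R'_fibreglass batt = ln(0.178/0.0861)/(2πk) = 0.7263/(2π·0.0332) = 3.482 m·K/W
  R'_expanded polystyrene = ln(0.198/0.178)/(2πk) = 0.1065/(2π·0.0347) = 0.4884 m·K/W
ΣR = 7.389×10^-4 + 3.482 + 0.4884 = 3.971 m·K/W
Q' = ΔT/ΣR = (87.7 °C − 6.81 °C)/3.971 = 20.4 W/m

Q' = 20.4 W/m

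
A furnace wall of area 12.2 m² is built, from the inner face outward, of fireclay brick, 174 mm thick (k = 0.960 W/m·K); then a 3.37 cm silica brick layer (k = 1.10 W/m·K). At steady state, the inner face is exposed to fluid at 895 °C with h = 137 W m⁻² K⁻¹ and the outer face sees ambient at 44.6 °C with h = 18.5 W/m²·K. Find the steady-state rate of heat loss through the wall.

Resistance network (inner→outer):
  R_conv,in = 1/(hA) = 1/(137·12.2) = 5.983×10^-4 K/W
  R_fireclay brick = L/(kA) = 0.174/(0.960·12.2) = 0.01486 K/W
  R_silica brick = L/(kA) = 0.0337/(1.10·12.2) = 0.002511 K/W
  R_conv,out = 1/(hA) = 1/(18.5·12.2) = 0.004431 K/W
ΣR = 5.983×10^-4 + 0.01486 + 0.002511 + 0.004431 = 0.02240 K/W
Q = ΔT/ΣR = (895 °C − 44.6 °C)/0.02240 = 38000 W

Q = 38.0 kW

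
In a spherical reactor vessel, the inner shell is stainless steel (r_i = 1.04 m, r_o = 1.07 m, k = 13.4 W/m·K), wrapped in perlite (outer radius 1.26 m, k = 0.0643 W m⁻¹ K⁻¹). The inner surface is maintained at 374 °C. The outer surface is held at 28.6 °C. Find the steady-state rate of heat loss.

Q = 1980 W

Treat each layer as a resistance in series:
  R_stainless steel = (1/1.04 − 1/1.07)/(4πk) = 0.02696/(4π·13.4) = 1.601×10^-4 K/W
  R_perlite = (1/1.07 − 1/1.26)/(4πk) = 0.1409/(4π·0.0643) = 0.1744 K/W
ΣR = 1.601×10^-4 + 0.1744 = 0.1746 K/W
Q = ΔT/ΣR = (374 °C − 28.6 °C)/0.1746 = 1980 W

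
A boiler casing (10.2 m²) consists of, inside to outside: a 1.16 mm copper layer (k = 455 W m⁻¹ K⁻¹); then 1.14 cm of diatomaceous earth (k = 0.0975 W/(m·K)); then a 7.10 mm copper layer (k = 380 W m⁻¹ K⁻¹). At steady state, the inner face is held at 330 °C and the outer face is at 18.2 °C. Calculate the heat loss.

Treat each layer as a resistance in series:
  R_copper = L/(kA) = 0.00116/(455·10.2) = 2.499×10^-7 K/W
  R_diatomaceous earth = L/(kA) = 0.0114/(0.0975·10.2) = 0.01146 K/W
  R_copper = L/(kA) = 0.00710/(380·10.2) = 1.832×10^-6 K/W
ΣR = 2.499×10^-7 + 0.01146 + 1.832×10^-6 = 0.01146 K/W
Q = ΔT/ΣR = (330 °C − 18.2 °C)/0.01146 = 27200 W

Q = 27200 W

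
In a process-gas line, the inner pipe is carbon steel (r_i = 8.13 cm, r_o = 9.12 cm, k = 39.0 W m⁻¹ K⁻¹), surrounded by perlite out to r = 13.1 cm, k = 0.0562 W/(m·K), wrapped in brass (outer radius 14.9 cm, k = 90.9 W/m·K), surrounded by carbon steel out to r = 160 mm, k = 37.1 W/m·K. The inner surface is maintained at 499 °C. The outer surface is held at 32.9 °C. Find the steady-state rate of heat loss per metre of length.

Treat each layer as a resistance in series:
  R'_carbon steel = ln(0.0912/0.0813)/(2πk) = 0.1149/(2π·39.0) = 4.689×10^-4 m·K/W
  R'_perlite = ln(0.131/0.0912)/(2πk) = 0.3621/(2π·0.0562) = 1.026 m·K/W
  R'_brass = ln(0.149/0.131)/(2πk) = 0.1287/(2π·90.9) = 2.254×10^-4 m·K/W
  R'_carbon steel = ln(0.160/0.149)/(2πk) = 0.07123/(2π·37.1) = 3.056×10^-4 m·K/W
ΣR = 4.689×10^-4 + 1.026 + 2.254×10^-4 + 3.056×10^-4 = 1.027 m·K/W
Q' = ΔT/ΣR = (499 °C − 32.9 °C)/1.027 = 454 W/m

Q' = 454 W/m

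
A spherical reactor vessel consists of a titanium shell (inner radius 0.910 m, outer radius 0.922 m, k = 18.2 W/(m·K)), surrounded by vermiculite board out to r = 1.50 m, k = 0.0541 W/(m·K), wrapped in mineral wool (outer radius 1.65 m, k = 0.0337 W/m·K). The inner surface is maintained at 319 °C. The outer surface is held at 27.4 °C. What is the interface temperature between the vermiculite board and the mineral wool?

Treat each layer as a resistance in series:
  R_titanium = (1/0.910 − 1/0.922)/(4πk) = 0.01430/(4π·18.2) = 6.254×10^-5 K/W
  R_vermiculite board = (1/0.922 − 1/1.50)/(4πk) = 0.4179/(4π·0.0541) = 0.6147 K/W
  R_mineral wool = (1/1.50 − 1/1.65)/(4πk) = 0.06061/(4π·0.0337) = 0.1431 K/W
ΣR = 6.254×10^-5 + 0.6147 + 0.1431 = 0.7579 K/W
Q = ΔT/ΣR = (319 °C − 27.4 °C)/0.7579 = 384.7 W
From the inner boundary to the vermiculite board/mineral wool interface, ΣR_partial = 0.6148 K/W.
T_interface = T_in − Q·ΣR_partial = 319 °C − (384.7)(0.6148) = 82.5 °C

T = 82.5 °C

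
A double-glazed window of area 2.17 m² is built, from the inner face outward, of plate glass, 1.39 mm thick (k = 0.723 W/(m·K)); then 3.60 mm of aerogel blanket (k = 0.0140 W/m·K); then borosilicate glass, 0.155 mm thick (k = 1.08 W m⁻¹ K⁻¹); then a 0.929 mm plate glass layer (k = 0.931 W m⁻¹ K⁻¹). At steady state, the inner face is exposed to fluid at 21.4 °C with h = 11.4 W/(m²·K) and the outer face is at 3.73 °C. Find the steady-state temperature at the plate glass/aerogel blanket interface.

Resistance network (inner→outer):
  R_conv,in = 1/(hA) = 1/(11.4·2.17) = 0.04042 K/W
  R_plate glass = L/(kA) = 0.00139/(0.723·2.17) = 8.860×10^-4 K/W
  R_aerogel blanket = L/(kA) = 0.00360/(0.0140·2.17) = 0.1185 K/W
  R_borosilicate glass = L/(kA) = 1.55×10^-4/(1.08·2.17) = 6.614×10^-5 K/W
  R_plate glass = L/(kA) = 9.29×10^-4/(0.931·2.17) = 4.598×10^-4 K/W
ΣR = 0.04042 + 8.860×10^-4 + 0.1185 + 6.614×10^-5 + 4.598×10^-4 = 0.1603 K/W
Q = ΔT/ΣR = (21.4 °C − 3.73 °C)/0.1603 = 110.2 W
From the inner boundary to the plate glass/aerogel blanket interface, ΣR_partial = 0.04131 K/W.
T_interface = T_in − Q·ΣR_partial = 21.4 °C − (110.2)(0.04131) = 16.8 °C

T = 16.8 °C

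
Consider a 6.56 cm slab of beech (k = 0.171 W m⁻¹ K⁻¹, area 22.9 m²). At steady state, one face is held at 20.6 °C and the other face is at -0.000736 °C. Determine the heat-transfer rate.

Q = kA·ΔT/L = 0.171 × 22.9 × |20.6 °C − -0.000736 °C| / 0.0656 = 1230 W

Q = 1230 W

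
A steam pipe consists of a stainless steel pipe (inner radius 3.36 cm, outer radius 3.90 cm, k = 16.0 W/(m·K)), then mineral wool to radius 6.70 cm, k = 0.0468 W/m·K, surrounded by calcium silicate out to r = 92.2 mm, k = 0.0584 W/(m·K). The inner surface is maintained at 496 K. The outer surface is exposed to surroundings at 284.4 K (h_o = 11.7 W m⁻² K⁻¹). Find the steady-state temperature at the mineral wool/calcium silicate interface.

T = 359.7 K

Series thermal resistances, inner to outer:
  R'_stainless steel = ln(0.0390/0.0336)/(2πk) = 0.1490/(2π·16.0) = 0.001482 m·K/W
  R'_mineral wool = ln(0.0670/0.0390)/(2πk) = 0.5411/(2π·0.0468) = 1.840 m·K/W
  R'_calcium silicate = ln(0.0922/0.0670)/(2πk) = 0.3193/(2π·0.0584) = 0.8701 m·K/W
  R'_conv,out = 1/(2πr h) = 1/(2π·0.0922·11.7) = 0.1475 m·K/W
ΣR = 0.001482 + 1.840 + 0.8701 + 0.1475 = 2.859 m·K/W
Q' = ΔT/ΣR = (496 K − 284.4 K)/2.859 = 74.01 W/m
From the inner boundary to the mineral wool/calcium silicate interface, ΣR_partial = 1.841 m·K/W.
T_interface = T_in − Q'·ΣR_partial = 496 K − (74.01)(1.841) = 359.7 K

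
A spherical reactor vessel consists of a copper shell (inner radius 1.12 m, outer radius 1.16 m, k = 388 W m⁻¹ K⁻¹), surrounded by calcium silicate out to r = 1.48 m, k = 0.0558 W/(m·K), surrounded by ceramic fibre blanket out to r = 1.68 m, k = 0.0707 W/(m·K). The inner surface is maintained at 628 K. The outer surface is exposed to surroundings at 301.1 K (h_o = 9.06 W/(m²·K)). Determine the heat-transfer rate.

Q = 909 W

Treat each layer as a resistance in series:
  R_copper = (1/1.12 − 1/1.16)/(4πk) = 0.03079/(4π·388) = 6.315×10^-6 K/W
  R_calcium silicate = (1/1.16 − 1/1.48)/(4πk) = 0.1864/(4π·0.0558) = 0.2658 K/W
  R_ceramic fibre blanket = (1/1.48 − 1/1.68)/(4πk) = 0.08044/(4π·0.0707) = 0.09054 K/W
  R_conv,out = 1/(4πr²h) = 1/(4π·1.68²·9.06) = 0.003112 K/W
ΣR = 6.315×10^-6 + 0.2658 + 0.09054 + 0.003112 = 0.3595 K/W
Q = ΔT/ΣR = (628 K − 301.1 K)/0.3595 = 909 W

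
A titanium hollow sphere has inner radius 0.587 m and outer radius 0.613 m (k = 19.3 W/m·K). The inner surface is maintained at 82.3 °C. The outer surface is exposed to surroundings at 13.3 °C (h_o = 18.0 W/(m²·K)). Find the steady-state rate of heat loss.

Q = 5720 W

Treat each layer as a resistance in series:
  R_titanium = (1/0.587 − 1/0.613)/(4πk) = 0.07226/(4π·19.3) = 2.979×10^-4 K/W
  R_conv,out = 1/(4πr²h) = 1/(4π·0.613²·18.0) = 0.01177 K/W
ΣR = 2.979×10^-4 + 0.01177 = 0.01207 K/W
Q = ΔT/ΣR = (82.3 °C − 13.3 °C)/0.01207 = 5720 W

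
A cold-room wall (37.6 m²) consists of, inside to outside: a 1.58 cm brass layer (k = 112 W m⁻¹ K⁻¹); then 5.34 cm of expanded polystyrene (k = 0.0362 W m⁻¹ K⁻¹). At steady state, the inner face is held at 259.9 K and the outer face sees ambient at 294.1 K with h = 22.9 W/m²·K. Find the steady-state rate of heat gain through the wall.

Q = 847 W

Resistance network (inner→outer):
  R_brass = L/(kA) = 0.0158/(112·37.6) = 3.752×10^-6 K/W
  R_expanded polystyrene = L/(kA) = 0.0534/(0.0362·37.6) = 0.03923 K/W
  R_conv,out = 1/(hA) = 1/(22.9·37.6) = 0.001161 K/W
ΣR = 3.752×10^-6 + 0.03923 + 0.001161 = 0.04039 K/W
Q = ΔT/ΣR = (259.9 K − 294.1 K)/0.04039 = -847 W
(Negative Q ⇒ heat flows inward; heat gain = 847 W.)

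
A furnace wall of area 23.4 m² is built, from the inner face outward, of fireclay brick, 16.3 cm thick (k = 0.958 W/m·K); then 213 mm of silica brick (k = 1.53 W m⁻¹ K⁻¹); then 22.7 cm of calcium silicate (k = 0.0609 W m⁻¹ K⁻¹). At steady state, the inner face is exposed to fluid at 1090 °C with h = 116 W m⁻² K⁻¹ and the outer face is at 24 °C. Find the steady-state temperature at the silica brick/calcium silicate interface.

Treat each layer as a resistance in series:
  R_conv,in = 1/(hA) = 1/(116·23.4) = 3.684×10^-4 K/W
  R_fireclay brick = L/(kA) = 0.163/(0.958·23.4) = 0.007271 K/W
  R_silica brick = L/(kA) = 0.213/(1.53·23.4) = 0.005949 K/W
  R_calcium silicate = L/(kA) = 0.227/(0.0609·23.4) = 0.1593 K/W
ΣR = 3.684×10^-4 + 0.007271 + 0.005949 + 0.1593 = 0.1729 K/W
Q = ΔT/ΣR = (1090 °C − 24 °C)/0.1729 = 6165 W
From the inner boundary to the silica brick/calcium silicate interface, ΣR_partial = 0.01359 K/W.
T_interface = T_in − Q·ΣR_partial = 1090 °C − (6165)(0.01359) = 1006 °C

T = 1006 °C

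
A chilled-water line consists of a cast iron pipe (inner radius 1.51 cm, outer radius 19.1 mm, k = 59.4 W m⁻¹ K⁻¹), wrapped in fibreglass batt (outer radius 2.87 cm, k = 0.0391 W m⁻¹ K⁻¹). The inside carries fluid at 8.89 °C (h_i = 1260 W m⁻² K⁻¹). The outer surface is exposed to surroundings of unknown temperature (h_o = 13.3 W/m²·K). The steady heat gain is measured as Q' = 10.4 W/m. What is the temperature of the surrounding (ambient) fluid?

T_out = 30.6 °C

Sum the resistances:
  R'_conv,in = 1/(2πr h) = 1/(2π·0.0151·1260) = 0.008365 m·K/W
  R'_cast iron = ln(0.0191/0.0151)/(2πk) = 0.2350/(2π·59.4) = 6.296×10^-4 m·K/W
  R'_fibreglass batt = ln(0.0287/0.0191)/(2πk) = 0.4072/(2π·0.0391) = 1.658 m·K/W
  R'_conv,out = 1/(2πr h) = 1/(2π·0.0287·13.3) = 0.4170 m·K/W
ΣR = 2.083 m·K/W
ΔT = Q'·ΣR = 10.4 × 2.083 = 21.66 K
Heat flows inward, so T_out = T_in + ΔT = 8.89 + 21.66 = 30.6 °C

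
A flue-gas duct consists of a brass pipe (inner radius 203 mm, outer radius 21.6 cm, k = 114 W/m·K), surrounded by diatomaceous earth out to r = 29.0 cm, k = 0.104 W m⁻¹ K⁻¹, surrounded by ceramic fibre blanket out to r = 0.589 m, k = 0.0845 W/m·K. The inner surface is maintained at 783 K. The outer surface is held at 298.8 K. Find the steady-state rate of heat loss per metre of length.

Resistance network (inner→outer):
  R'_brass = ln(0.216/0.203)/(2πk) = 0.06207/(2π·114) = 8.666×10^-5 m·K/W
  R'_diatomaceous earth = ln(0.290/0.216)/(2πk) = 0.2946/(2π·0.104) = 0.4508 m·K/W
  R'_ceramic fibre blanket = ln(0.589/0.290)/(2πk) = 0.7085/(2π·0.0845) = 1.335 m·K/W
ΣR = 8.666×10^-5 + 0.4508 + 1.335 = 1.786 m·K/W
Q' = ΔT/ΣR = (783 K − 298.8 K)/1.786 = 271 W/m

Q' = 271 W/m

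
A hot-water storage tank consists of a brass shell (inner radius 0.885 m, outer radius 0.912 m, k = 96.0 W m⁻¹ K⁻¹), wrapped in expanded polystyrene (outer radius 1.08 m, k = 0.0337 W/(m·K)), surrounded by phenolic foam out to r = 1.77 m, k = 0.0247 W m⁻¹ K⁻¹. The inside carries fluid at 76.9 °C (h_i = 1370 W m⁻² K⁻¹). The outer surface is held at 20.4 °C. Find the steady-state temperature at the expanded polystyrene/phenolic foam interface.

Series thermal resistances, inner to outer:
  R_conv,in = 1/(4πr²h) = 1/(4π·0.885²·1370) = 7.416×10^-5 K/W
  R_brass = (1/0.885 − 1/0.912)/(4πk) = 0.03345/(4π·96.0) = 2.773×10^-5 K/W
  R_expanded polystyrene = (1/0.912 − 1/1.08)/(4πk) = 0.1706/(4π·0.0337) = 0.4028 K/W
  R_phenolic foam = (1/1.08 − 1/1.77)/(4πk) = 0.3610/(4π·0.0247) = 1.163 K/W
ΣR = 7.416×10^-5 + 2.773×10^-5 + 0.4028 + 1.163 = 1.566 K/W
Q = ΔT/ΣR = (76.9 °C − 20.4 °C)/1.566 = 36.08 W
From the inner boundary to the expanded polystyrene/phenolic foam interface, ΣR_partial = 0.4029 K/W.
T_interface = T_in − Q·ΣR_partial = 76.9 °C − (36.08)(0.4029) = 62.4 °C

T = 62.4 °C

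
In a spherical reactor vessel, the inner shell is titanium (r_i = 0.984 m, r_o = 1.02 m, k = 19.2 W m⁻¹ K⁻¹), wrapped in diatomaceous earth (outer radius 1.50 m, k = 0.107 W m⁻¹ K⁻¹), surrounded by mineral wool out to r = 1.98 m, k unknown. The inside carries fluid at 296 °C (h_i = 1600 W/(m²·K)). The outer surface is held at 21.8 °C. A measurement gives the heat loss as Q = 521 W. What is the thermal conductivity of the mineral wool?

ΣR = ΔT/Q = |296 − 21.8|/521 = 0.5263 K/W
Known resistances:
  R_conv,in = 1/(4πr²h) = 1/(4π·0.984²·1600) = 5.137×10^-5 K/W
  R_titanium = (1/0.984 − 1/1.02)/(4πk) = 0.03587/(4π·19.2) = 1.487×10^-4 K/W
  R_diatomaceous earth = (1/1.02 − 1/1.50)/(4πk) = 0.3137/(4π·0.107) = 0.2333 K/W
R_mineral wool = ΣR − ΣR_known = 0.5263 − 0.2335 = 0.2928 K/W
(1/r₁−1/r₂)/(4πk) = 0.2928 ⇒ k = 0.1616/(4π·0.2928) = 0.0439 W/m·K

k = 0.0439 W/m·K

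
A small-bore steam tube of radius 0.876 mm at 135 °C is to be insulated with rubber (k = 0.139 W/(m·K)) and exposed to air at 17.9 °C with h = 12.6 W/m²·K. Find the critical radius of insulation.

For a cylinder, r_cr = k_ins/h = 0.139/12.6 = 0.0110 m = 1.10 cm

r_cr = 1.10 cm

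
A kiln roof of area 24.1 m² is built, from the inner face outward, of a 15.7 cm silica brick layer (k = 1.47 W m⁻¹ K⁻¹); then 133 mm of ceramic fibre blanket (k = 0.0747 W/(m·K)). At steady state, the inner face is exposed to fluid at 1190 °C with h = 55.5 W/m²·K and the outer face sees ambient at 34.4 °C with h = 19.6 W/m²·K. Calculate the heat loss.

Q = 14.2 kW

Series thermal resistances, inner to outer:
  R_conv,in = 1/(hA) = 1/(55.5·24.1) = 7.476×10^-4 K/W
  R_silica brick = L/(kA) = 0.157/(1.47·24.1) = 0.004432 K/W
  R_ceramic fibre blanket = L/(kA) = 0.133/(0.0747·24.1) = 0.07388 K/W
  R_conv,out = 1/(hA) = 1/(19.6·24.1) = 0.002117 K/W
ΣR = 7.476×10^-4 + 0.004432 + 0.07388 + 0.002117 = 0.08118 K/W
Q = ΔT/ΣR = (1190 °C − 34.4 °C)/0.08118 = 14200 W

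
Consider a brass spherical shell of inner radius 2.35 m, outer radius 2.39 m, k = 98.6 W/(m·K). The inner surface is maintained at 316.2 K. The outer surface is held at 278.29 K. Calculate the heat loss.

Q = 6600 kW

Q = 4πk·ΔT/(1/r₁ − 1/r₂) = 4π × 98.6 × 37.91 / (1/2.35 − 1/2.39) = 6.60×10^6 W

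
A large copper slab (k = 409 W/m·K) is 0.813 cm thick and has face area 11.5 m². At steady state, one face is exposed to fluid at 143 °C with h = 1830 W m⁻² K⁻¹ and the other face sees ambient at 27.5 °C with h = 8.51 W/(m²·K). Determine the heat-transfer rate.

Q = 11.2 kW

Resistance network (inner→outer):
  R_conv,in = 1/(hA) = 1/(1830·11.5) = 4.752×10^-5 K/W
  R_copper = L/(kA) = 0.00813/(409·11.5) = 1.729×10^-6 K/W
  R_conv,out = 1/(hA) = 1/(8.51·11.5) = 0.01022 K/W
ΣR = 4.752×10^-5 + 1.729×10^-6 + 0.01022 = 0.01027 K/W
Q = ΔT/ΣR = (143 °C − 27.5 °C)/0.01027 = 11200 W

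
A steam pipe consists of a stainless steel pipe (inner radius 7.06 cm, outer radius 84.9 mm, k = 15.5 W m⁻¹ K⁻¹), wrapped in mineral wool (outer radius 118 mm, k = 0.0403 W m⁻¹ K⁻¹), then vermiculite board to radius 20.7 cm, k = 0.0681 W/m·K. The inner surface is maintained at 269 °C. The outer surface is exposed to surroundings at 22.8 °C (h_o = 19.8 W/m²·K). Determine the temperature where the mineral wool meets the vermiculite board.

Treat each layer as a resistance in series:
  R'_stainless steel = ln(0.0849/0.0706)/(2πk) = 0.1844/(2π·15.5) = 0.001894 m·K/W
  R'_mineral wool = ln(0.118/0.0849)/(2πk) = 0.3292/(2π·0.0403) = 1.300 m·K/W
  R'_vermiculite board = ln(0.207/0.118)/(2πk) = 0.5620/(2π·0.0681) = 1.314 m·K/W
  R'_conv,out = 1/(2πr h) = 1/(2π·0.207·19.8) = 0.03883 m·K/W
ΣR = 0.001894 + 1.300 + 1.314 + 0.03883 = 2.655 m·K/W
Q' = ΔT/ΣR = (269 °C − 22.8 °C)/2.655 = 92.73 W/m
From the inner boundary to the mineral wool/vermiculite board interface, ΣR_partial = 1.302 m·K/W.
T_interface = T_in − Q'·ΣR_partial = 269 °C − (92.73)(1.302) = 148 °C

T = 148 °C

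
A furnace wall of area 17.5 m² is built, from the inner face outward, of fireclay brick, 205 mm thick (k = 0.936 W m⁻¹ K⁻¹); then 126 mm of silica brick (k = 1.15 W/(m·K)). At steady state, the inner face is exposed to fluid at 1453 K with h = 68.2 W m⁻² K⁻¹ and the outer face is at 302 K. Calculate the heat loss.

Q = 58700 W

Resistance network (inner→outer):
  R_conv,in = 1/(hA) = 1/(68.2·17.5) = 8.379×10^-4 K/W
  R_fireclay brick = L/(kA) = 0.205/(0.936·17.5) = 0.01252 K/W
  R_silica brick = L/(kA) = 0.126/(1.15·17.5) = 0.006261 K/W
ΣR = 8.379×10^-4 + 0.01252 + 0.006261 = 0.01962 K/W
Q = ΔT/ΣR = (1453 K − 302 K)/0.01962 = 58700 W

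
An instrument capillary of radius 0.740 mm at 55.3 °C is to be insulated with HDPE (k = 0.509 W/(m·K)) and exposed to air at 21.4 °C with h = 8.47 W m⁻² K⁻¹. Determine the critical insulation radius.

r_cr = 6.01 cm

For a cylinder, r_cr = k_ins/h = 0.509/8.47 = 0.0601 m = 6.01 cm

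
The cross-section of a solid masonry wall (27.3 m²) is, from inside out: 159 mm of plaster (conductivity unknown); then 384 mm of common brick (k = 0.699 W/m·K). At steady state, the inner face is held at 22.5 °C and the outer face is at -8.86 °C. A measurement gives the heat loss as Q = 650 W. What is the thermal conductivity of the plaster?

k = 0.207 W/m·K

ΣR = ΔT/Q = |22.5 − -8.86|/650 = 0.04825 K/W
Known resistances:
  R_common brick = L/(kA) = 0.384/(0.699·27.3) = 0.02012 K/W
R_plaster = ΣR − ΣR_known = 0.04825 − 0.02012 = 0.02813 K/W
L/(kA) = 0.02813 ⇒ k = 0.159/(0.02813·27.3) = 0.207 W/m·K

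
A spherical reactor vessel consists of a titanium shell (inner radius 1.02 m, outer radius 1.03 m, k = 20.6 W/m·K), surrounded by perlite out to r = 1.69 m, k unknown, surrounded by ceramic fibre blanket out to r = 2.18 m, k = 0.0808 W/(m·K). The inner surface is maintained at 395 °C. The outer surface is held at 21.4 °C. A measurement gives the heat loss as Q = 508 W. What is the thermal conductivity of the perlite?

k = 0.0499 W/m·K

ΣR = ΔT/Q = |395 − 21.4|/508 = 0.7354 K/W
Known resistances:
  R_titanium = (1/1.02 − 1/1.03)/(4πk) = 0.009518/(4π·20.6) = 3.677×10^-5 K/W
  R_ceramic fibre blanket = (1/1.69 − 1/2.18)/(4πk) = 0.1330/(4π·0.0808) = 0.1310 K/W
R_perlite = ΣR − ΣR_known = 0.7354 − 0.1310 = 0.6044 K/W
(1/r₁−1/r₂)/(4πk) = 0.6044 ⇒ k = 0.3792/(4π·0.6044) = 0.0499 W/m·K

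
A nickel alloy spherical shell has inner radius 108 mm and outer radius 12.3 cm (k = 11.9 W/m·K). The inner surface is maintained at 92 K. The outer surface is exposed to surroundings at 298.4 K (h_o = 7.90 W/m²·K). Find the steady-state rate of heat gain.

Q = 307 W

Resistance network (inner→outer):
  R_nickel alloy = (1/0.108 − 1/0.123)/(4πk) = 1.129/(4π·11.9) = 0.007551 K/W
  R_conv,out = 1/(4πr²h) = 1/(4π·0.123²·7.90) = 0.6658 K/W
ΣR = 0.007551 + 0.6658 = 0.6734 K/W
Q = ΔT/ΣR = (92 K − 298.4 K)/0.6734 = -307 W
(Negative Q ⇒ heat flows inward; heat gain = 307 W.)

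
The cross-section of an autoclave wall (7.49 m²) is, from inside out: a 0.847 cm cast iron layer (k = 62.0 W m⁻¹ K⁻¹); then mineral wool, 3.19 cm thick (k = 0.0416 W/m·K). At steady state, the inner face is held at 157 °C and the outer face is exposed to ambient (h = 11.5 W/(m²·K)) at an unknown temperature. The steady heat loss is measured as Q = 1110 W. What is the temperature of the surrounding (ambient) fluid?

Series resistances:
  R_cast iron = L/(kA) = 0.00847/(62.0·7.49) = 1.824×10^-5 K/W
  R_mineral wool = L/(kA) = 0.0319/(0.0416·7.49) = 0.1024 K/W
  R_conv,out = 1/(hA) = 1/(11.5·7.49) = 0.01161 K/W
ΣR = 0.1140 K/W
ΔT = Q·ΣR = 1110 × 0.1140 = 126.5 K
Heat flows outward, so T_out = T_in − ΔT = 157 − 126.5 = 30.5 °C

T_out = 30.5 °C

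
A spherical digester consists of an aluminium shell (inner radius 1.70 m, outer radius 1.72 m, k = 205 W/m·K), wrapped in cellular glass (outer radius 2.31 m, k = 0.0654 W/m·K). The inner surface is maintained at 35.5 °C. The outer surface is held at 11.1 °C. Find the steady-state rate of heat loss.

Q = 135 W

Resistance network (inner→outer):
  R_aluminium = (1/1.70 − 1/1.72)/(4πk) = 0.006840/(4π·205) = 2.655×10^-6 K/W
  R_cellular glass = (1/1.72 − 1/2.31)/(4πk) = 0.1485/(4π·0.0654) = 0.1807 K/W
ΣR = 2.655×10^-6 + 0.1807 = 0.1807 K/W
Q = ΔT/ΣR = (35.5 °C − 11.1 °C)/0.1807 = 135 W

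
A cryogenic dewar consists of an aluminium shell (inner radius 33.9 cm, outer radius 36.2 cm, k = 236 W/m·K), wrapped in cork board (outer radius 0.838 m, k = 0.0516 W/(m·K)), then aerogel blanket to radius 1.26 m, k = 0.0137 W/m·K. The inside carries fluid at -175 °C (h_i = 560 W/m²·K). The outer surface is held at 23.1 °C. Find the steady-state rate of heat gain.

Q = 41.8 W

Resistance network (inner→outer):
  R_conv,in = 1/(4πr²h) = 1/(4π·0.339²·560) = 0.001237 K/W
  R_aluminium = (1/0.339 − 1/0.362)/(4πk) = 0.1874/(4π·236) = 6.320×10^-5 K/W
  R_cork board = (1/0.362 − 1/0.838)/(4πk) = 1.569/(4π·0.0516) = 2.420 K/W
  R_aerogel blanket = (1/0.838 − 1/1.26)/(4πk) = 0.3997/(4π·0.0137) = 2.321 K/W
ΣR = 0.001237 + 6.320×10^-5 + 2.420 + 2.321 = 4.742 K/W
Q = ΔT/ΣR = (-175 °C − 23.1 °C)/4.742 = -41.8 W
(Negative Q ⇒ heat flows inward; heat gain = 41.8 W.)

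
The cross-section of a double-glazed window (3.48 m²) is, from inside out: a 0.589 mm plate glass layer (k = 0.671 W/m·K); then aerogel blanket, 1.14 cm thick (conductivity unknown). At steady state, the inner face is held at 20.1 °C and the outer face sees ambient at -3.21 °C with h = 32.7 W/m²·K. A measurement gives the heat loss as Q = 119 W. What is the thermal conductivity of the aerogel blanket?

ΣR = ΔT/Q = |20.1 − -3.21|/119 = 0.1959 K/W
Known resistances:
  R_plate glass = L/(kA) = 5.89×10^-4/(0.671·3.48) = 2.522×10^-4 K/W
  R_conv,out = 1/(hA) = 1/(32.7·3.48) = 0.008788 K/W
R_aerogel blanket = ΣR − ΣR_known = 0.1959 − 0.009040 = 0.1869 K/W
L/(kA) = 0.1869 ⇒ k = 0.0114/(0.1869·3.48) = 0.0175 W/m·K

k = 0.0175 W/m·K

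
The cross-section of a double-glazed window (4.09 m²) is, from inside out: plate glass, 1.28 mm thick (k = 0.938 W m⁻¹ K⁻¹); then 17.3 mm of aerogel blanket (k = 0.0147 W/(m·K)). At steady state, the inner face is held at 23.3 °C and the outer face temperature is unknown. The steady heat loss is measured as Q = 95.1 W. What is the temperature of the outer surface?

Series resistances:
  R_plate glass = L/(kA) = 0.00128/(0.938·4.09) = 3.336×10^-4 K/W
  R_aerogel blanket = L/(kA) = 0.0173/(0.0147·4.09) = 0.2877 K/W
ΣR = 0.2881 K/W
ΔT = Q·ΣR = 95.1 × 0.2881 = 27.40 K
Heat flows outward, so T_out = T_in − ΔT = 23.3 − 27.40 = -4.10 °C

T_out = -4.10 °C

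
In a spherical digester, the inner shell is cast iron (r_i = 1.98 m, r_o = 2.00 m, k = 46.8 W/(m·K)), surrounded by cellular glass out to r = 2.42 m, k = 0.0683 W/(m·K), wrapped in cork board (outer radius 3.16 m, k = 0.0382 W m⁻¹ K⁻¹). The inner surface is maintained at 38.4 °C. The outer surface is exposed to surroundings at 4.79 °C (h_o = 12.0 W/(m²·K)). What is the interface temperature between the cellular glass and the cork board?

T = 27.2 °C

Series thermal resistances, inner to outer:
  R_cast iron = (1/1.98 − 1/2.00)/(4πk) = 0.005051/(4π·46.8) = 8.588×10^-6 K/W
  R_cellular glass = (1/2.00 − 1/2.42)/(4πk) = 0.08678/(4π·0.0683) = 0.1011 K/W
  R_cork board = (1/2.42 − 1/3.16)/(4πk) = 0.09677/(4π·0.0382) = 0.2016 K/W
  R_conv,out = 1/(4πr²h) = 1/(4π·3.16²·12.0) = 6.641×10^-4 K/W
ΣR = 8.588×10^-6 + 0.1011 + 0.2016 + 6.641×10^-4 = 0.3034 K/W
Q = ΔT/ΣR = (38.4 °C − 4.79 °C)/0.3034 = 110.8 W
From the inner boundary to the cellular glass/cork board interface, ΣR_partial = 0.1011 K/W.
T_interface = T_in − Q·ΣR_partial = 38.4 °C − (110.8)(0.1011) = 27.2 °C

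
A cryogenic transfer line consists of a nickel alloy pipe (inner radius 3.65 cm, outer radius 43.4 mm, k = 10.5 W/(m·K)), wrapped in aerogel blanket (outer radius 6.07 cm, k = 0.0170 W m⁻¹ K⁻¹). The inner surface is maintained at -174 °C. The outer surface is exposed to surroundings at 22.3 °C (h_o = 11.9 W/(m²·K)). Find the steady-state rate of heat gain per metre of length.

Q' = 58.4 W/m

Treat each layer as a resistance in series:
  R'_nickel alloy = ln(0.0434/0.0365)/(2πk) = 0.1731/(2π·10.5) = 0.002624 m·K/W
  R'_aerogel blanket = ln(0.0607/0.0434)/(2πk) = 0.3355/(2π·0.0170) = 3.141 m·K/W
  R'_conv,out = 1/(2πr h) = 1/(2π·0.0607·11.9) = 0.2203 m·K/W
ΣR = 0.002624 + 3.141 + 0.2203 = 3.364 m·K/W
Q' = ΔT/ΣR = (-174 °C − 22.3 °C)/3.364 = -58.4 W/m
(Negative Q' ⇒ heat flows inward; heat gain = 58.4 W/m.)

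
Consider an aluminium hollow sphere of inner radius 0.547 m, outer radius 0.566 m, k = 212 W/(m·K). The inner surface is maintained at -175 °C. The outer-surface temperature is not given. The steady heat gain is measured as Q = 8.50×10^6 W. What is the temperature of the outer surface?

Series resistances:
  R_aluminium = (1/0.547 − 1/0.566)/(4πk) = 0.06137/(4π·212) = 2.304×10^-5 K/W
ΣR = 2.304×10^-5 K/W
ΔT = Q·ΣR = 8.50×10^6 × 2.304×10^-5 = 195.8 K
Heat flows inward, so T_out = T_in + ΔT = -175 + 195.8 = 20.8 °C

T_out = 20.8 °C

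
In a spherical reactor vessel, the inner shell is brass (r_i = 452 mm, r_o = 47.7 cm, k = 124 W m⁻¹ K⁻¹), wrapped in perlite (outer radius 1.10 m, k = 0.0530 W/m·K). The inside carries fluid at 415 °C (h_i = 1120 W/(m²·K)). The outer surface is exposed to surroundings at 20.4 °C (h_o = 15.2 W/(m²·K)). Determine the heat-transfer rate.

Q = 221 W

Treat each layer as a resistance in series:
  R_conv,in = 1/(4πr²h) = 1/(4π·0.452²·1120) = 3.478×10^-4 K/W
  R_brass = (1/0.452 − 1/0.477)/(4πk) = 0.1160/(4π·124) = 7.441×10^-5 K/W
  R_perlite = (1/0.477 − 1/1.10)/(4πk) = 1.187/(4π·0.0530) = 1.783 K/W
  R_conv,out = 1/(4πr²h) = 1/(4π·1.10²·15.2) = 0.004327 K/W
ΣR = 3.478×10^-4 + 7.441×10^-5 + 1.783 + 0.004327 = 1.788 K/W
Q = ΔT/ΣR = (415 °C − 20.4 °C)/1.788 = 221 W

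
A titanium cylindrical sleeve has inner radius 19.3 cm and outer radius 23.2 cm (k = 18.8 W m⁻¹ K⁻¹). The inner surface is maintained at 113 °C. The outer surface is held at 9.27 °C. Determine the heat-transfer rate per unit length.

Q' = 2πk·ΔT/ln(r₂/r₁) = 2π × 18.8 × 103.73 / ln(0.232/0.193) = 66600 W/m

Q' = 66.6 kW/m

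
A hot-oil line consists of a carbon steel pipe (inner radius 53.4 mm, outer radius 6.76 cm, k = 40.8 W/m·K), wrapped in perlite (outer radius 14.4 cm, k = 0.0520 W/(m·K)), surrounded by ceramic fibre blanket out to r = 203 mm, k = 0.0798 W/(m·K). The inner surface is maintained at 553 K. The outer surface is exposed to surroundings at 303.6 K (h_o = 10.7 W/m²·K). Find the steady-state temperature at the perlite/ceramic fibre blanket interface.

Series thermal resistances, inner to outer:
  R'_carbon steel = ln(0.0676/0.0534)/(2πk) = 0.2358/(2π·40.8) = 9.198×10^-4 m·K/W
  R'_perlite = ln(0.144/0.0676)/(2πk) = 0.7562/(2π·0.0520) = 2.314 m·K/W
  R'_ceramic fibre blanket = ln(0.203/0.144)/(2πk) = 0.3434/(2π·0.0798) = 0.6849 m·K/W
  R'_conv,out = 1/(2πr h) = 1/(2π·0.203·10.7) = 0.07327 m·K/W
ΣR = 9.198×10^-4 + 2.314 + 0.6849 + 0.07327 = 3.073 m·K/W
Q' = ΔT/ΣR = (553 K − 303.6 K)/3.073 = 81.16 W/m
From the inner boundary to the perlite/ceramic fibre blanket interface, ΣR_partial = 2.315 m·K/W.
T_interface = T_in − Q'·ΣR_partial = 553 K − (81.16)(2.315) = 365.1 K

T = 365.1 K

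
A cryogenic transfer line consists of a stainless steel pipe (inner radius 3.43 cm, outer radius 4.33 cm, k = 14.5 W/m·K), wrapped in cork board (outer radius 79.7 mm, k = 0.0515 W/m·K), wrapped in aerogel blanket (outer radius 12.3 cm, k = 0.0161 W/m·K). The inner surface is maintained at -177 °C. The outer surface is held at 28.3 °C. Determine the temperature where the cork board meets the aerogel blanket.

Series thermal resistances, inner to outer:
  R'_stainless steel = ln(0.0433/0.0343)/(2πk) = 0.2330/(2π·14.5) = 0.002558 m·K/W
  R'_cork board = ln(0.0797/0.0433)/(2πk) = 0.6101/(2π·0.0515) = 1.885 m·K/W
  R'_aerogel blanket = ln(0.123/0.0797)/(2πk) = 0.4339/(2π·0.0161) = 4.289 m·K/W
ΣR = 0.002558 + 1.885 + 4.289 = 6.177 m·K/W
Q' = ΔT/ΣR = (-177 °C − 28.3 °C)/6.177 = -33.24 W/m
From the inner boundary to the cork board/aerogel blanket interface, ΣR_partial = 1.888 m·K/W.
T_interface = T_in − Q'·ΣR_partial = -177 °C − (-33.24)(1.888) = -114 °C

T = -114 °C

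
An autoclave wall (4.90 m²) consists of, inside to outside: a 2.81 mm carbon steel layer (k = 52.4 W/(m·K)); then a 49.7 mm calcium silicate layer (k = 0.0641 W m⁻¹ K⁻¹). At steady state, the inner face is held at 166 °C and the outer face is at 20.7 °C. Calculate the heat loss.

Q = 918 W

Resistance network (inner→outer):
  R_carbon steel = L/(kA) = 0.00281/(52.4·4.90) = 1.094×10^-5 K/W
  R_calcium silicate = L/(kA) = 0.0497/(0.0641·4.90) = 0.1582 K/W
ΣR = 1.094×10^-5 + 0.1582 = 0.1582 K/W
Q = ΔT/ΣR = (166 °C − 20.7 °C)/0.1582 = 918 W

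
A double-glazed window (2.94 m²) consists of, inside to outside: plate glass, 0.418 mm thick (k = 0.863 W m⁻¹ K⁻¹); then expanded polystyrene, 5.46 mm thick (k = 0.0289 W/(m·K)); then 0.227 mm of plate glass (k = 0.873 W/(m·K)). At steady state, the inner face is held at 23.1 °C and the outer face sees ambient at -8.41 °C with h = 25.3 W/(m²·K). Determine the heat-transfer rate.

Series thermal resistances, inner to outer:
  R_plate glass = L/(kA) = 4.18×10^-4/(0.863·2.94) = 1.647×10^-4 K/W
  R_expanded polystyrene = L/(kA) = 0.00546/(0.0289·2.94) = 0.06426 K/W
  R_plate glass = L/(kA) = 2.27×10^-4/(0.873·2.94) = 8.844×10^-5 K/W
  R_conv,out = 1/(hA) = 1/(25.3·2.94) = 0.01344 K/W
ΣR = 1.647×10^-4 + 0.06426 + 8.844×10^-5 + 0.01344 = 0.07795 K/W
Q = ΔT/ΣR = (23.1 °C − -8.41 °C)/0.07795 = 404 W

Q = 404 W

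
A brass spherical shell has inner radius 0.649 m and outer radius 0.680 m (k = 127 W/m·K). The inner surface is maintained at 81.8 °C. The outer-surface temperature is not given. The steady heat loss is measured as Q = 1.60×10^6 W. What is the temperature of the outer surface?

Sum the resistances:
  R_brass = (1/0.649 − 1/0.680)/(4πk) = 0.07024/(4π·127) = 4.401×10^-5 K/W
ΣR = 4.401×10^-5 K/W
ΔT = Q·ΣR = 1.60×10^6 × 4.401×10^-5 = 70.42 K
Heat flows outward, so T_out = T_in − ΔT = 81.8 − 70.42 = 11.4 °C

T_out = 11.4 °C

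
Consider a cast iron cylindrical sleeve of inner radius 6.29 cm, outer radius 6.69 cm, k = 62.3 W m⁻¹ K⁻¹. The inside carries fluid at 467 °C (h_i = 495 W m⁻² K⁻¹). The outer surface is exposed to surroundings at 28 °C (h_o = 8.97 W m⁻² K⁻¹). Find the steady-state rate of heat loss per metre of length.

Series thermal resistances, inner to outer:
  R'_conv,in = 1/(2πr h) = 1/(2π·0.0629·495) = 0.005112 m·K/W
  R'_cast iron = ln(0.0669/0.0629)/(2πk) = 0.06165/(2π·62.3) = 1.575×10^-4 m·K/W
  R'_conv,out = 1/(2πr h) = 1/(2π·0.0669·8.97) = 0.2652 m·K/W
ΣR = 0.005112 + 1.575×10^-4 + 0.2652 = 0.2705 m·K/W
Q' = ΔT/ΣR = (467 °C − 28 °C)/0.2705 = 1620 W/m

Q' = 1620 W/m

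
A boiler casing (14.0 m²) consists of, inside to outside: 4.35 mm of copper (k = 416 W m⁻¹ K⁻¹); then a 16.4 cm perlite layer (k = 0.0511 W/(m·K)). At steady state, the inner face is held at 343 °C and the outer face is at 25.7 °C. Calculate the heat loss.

Treat each layer as a resistance in series:
  R_copper = L/(kA) = 0.00435/(416·14.0) = 7.469×10^-7 K/W
  R_perlite = L/(kA) = 0.164/(0.0511·14.0) = 0.2292 K/W
ΣR = 7.469×10^-7 + 0.2292 = 0.2292 K/W
Q = ΔT/ΣR = (343 °C − 25.7 °C)/0.2292 = 1380 W

Q = 1380 W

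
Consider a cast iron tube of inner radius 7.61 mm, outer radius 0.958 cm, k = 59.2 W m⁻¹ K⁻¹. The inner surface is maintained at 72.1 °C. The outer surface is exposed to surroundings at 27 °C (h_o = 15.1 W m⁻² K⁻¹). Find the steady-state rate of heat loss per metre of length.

Resistance network (inner→outer):
  R'_cast iron = ln(0.00958/0.00761)/(2πk) = 0.2302/(2π·59.2) = 6.189×10^-4 m·K/W
  R'_conv,out = 1/(2πr h) = 1/(2π·0.00958·15.1) = 1.100 m·K/W
ΣR = 6.189×10^-4 + 1.100 = 1.101 m·K/W
Q' = ΔT/ΣR = (72.1 °C − 27 °C)/1.101 = 41.0 W/m

Q' = 41.0 W/m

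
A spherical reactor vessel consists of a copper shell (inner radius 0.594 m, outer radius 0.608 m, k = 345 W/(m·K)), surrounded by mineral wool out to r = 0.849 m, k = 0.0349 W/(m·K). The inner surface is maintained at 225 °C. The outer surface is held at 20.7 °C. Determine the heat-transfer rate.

Resistance network (inner→outer):
  R_copper = (1/0.594 − 1/0.608)/(4πk) = 0.03876/(4π·345) = 8.941×10^-6 K/W
  R_mineral wool = (1/0.608 − 1/0.849)/(4πk) = 0.4669/(4π·0.0349) = 1.065 K/W
ΣR = 8.941×10^-6 + 1.065 = 1.065 K/W
Q = ΔT/ΣR = (225 °C − 20.7 °C)/1.065 = 192 W

Q = 192 W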